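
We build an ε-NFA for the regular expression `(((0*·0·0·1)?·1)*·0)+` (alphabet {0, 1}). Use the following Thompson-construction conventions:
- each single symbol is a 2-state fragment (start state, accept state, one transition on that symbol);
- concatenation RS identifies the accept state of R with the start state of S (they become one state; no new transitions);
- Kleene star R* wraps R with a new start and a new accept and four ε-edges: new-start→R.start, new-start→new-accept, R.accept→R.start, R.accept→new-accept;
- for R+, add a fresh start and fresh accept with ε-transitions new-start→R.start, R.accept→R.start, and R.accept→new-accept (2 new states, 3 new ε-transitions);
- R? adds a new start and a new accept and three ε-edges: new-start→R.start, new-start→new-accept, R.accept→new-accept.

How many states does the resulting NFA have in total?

Building bottom-up:
Each of the 6 symbol leaves contributes a 2-state fragment.
  0* = 4 states
  0*·0·0·1 = 7 states
  (0*·0·0·1)? = 9 states
  (0*·0·0·1)?·1 = 10 states
  ((0*·0·0·1)?·1)* = 12 states
  ((0*·0·0·1)?·1)*·0 = 13 states
  (((0*·0·0·1)?·1)*·0)+ = 15 states

15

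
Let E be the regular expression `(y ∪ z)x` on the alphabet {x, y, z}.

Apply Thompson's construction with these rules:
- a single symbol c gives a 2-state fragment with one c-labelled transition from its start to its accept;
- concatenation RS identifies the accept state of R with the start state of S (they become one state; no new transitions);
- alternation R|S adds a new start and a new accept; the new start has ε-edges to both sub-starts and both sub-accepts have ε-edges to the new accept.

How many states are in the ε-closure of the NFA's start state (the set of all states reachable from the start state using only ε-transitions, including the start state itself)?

Let C(F) = |ε-closure(F.start)| within fragment F, and note whether F accepts ε. Symbol fragments have C = 1 and do not accept ε. Then:
  y ∪ z — new start ε-reaches every alternative's start; none of them accept ε, so the new accept is not reached: |ε-closure| = 1 + 1 + 1 = 3
  (y ∪ z)x — same as the first factor's closure: |ε-closure| = 3

3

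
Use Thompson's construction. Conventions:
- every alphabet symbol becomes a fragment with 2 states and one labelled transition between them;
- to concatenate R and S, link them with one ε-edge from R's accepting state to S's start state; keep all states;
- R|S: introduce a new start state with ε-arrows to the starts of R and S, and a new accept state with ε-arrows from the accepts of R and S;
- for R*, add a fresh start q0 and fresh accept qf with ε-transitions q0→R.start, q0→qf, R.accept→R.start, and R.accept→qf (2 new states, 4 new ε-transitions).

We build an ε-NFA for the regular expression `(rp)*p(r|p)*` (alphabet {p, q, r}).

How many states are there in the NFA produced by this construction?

Building bottom-up:
Each of the 5 symbol leaves contributes a 2-state fragment.
  rp → 4 states
  (rp)* → 6 states
  r|p → 6 states
  (r|p)* → 8 states
  (rp)*p(r|p)* → 16 states

16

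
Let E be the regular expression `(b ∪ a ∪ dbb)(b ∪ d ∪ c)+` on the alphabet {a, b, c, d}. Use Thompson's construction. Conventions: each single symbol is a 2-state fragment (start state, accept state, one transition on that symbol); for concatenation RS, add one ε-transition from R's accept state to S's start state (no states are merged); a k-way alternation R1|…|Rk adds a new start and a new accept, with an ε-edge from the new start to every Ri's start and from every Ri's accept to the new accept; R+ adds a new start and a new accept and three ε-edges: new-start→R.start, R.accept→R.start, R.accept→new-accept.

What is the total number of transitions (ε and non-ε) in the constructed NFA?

Bottom-up over the parse tree:
Each of the 8 symbol leaves contributes 1 transition (1 symbol, 0 ε).
  dbb — 5 transitions (3 symbol, 2 ε)
  b ∪ a ∪ dbb — 13 transitions (5 symbol, 8 ε)
  b ∪ d ∪ c — 9 transitions (3 symbol, 6 ε)
  (b ∪ d ∪ c)+ — 12 transitions (3 symbol, 9 ε)
  (b ∪ a ∪ dbb)(b ∪ d ∪ c)+ — 26 transitions (8 symbol, 18 ε)

26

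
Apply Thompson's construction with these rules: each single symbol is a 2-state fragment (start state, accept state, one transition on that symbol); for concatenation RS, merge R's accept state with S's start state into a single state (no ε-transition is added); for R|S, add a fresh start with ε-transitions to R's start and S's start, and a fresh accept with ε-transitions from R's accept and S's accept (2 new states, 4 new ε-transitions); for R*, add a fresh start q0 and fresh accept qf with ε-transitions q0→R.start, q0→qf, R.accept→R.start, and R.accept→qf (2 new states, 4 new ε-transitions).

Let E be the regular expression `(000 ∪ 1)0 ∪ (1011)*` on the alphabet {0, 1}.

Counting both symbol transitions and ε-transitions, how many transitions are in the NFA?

21

Recursing over subexpressions:
Each of the 9 symbol leaves contributes 1 transition (1 symbol, 0 ε).
  000 → 3 transitions (3 symbol, 0 ε)
  000 ∪ 1 → 8 transitions (4 symbol, 4 ε)
  (000 ∪ 1)0 → 9 transitions (5 symbol, 4 ε)
  1011 → 4 transitions (4 symbol, 0 ε)
  (1011)* → 8 transitions (4 symbol, 4 ε)
  (000 ∪ 1)0 ∪ (1011)* → 21 transitions (9 symbol, 12 ε)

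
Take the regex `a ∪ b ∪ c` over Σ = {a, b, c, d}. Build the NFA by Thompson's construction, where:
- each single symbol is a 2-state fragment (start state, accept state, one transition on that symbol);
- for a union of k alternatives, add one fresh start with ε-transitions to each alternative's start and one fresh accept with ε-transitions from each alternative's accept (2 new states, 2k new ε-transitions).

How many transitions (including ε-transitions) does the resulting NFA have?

Per subexpression:
Each of the 3 symbol leaves contributes 1 transition (1 symbol, 0 ε).
  a ∪ b ∪ c = 9 transitions (3 symbol, 6 ε)

9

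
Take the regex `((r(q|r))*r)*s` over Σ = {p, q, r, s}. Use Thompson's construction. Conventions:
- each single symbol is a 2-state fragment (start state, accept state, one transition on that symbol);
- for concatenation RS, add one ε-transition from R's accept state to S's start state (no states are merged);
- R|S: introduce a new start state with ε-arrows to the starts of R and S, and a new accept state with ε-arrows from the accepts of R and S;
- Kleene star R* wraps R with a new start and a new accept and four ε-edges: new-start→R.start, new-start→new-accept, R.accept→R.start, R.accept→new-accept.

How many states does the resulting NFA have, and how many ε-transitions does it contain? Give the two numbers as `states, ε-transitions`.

16, 15

Bottom-up over the parse tree:
Each of the 5 symbol leaves contributes 2 states and 0 ε-transitions.
  q|r : 6 states, 4 ε-transitions
  r(q|r) : 8 states, 5 ε-transitions
  (r(q|r))* : 10 states, 9 ε-transitions
  (r(q|r))*r : 12 states, 10 ε-transitions
  ((r(q|r))*r)* : 14 states, 14 ε-transitions
  ((r(q|r))*r)*s : 16 states, 15 ε-transitions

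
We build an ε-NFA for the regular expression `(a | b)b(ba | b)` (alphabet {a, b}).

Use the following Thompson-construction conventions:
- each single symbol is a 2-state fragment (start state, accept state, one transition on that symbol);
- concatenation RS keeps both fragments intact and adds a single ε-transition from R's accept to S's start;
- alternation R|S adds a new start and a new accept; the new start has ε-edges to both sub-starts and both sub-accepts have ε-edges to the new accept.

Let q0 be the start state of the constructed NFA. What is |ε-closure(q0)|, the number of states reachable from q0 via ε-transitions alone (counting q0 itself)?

Work bottom-up. For each fragment F, track |ε-closure(F.start)| and whether F's accept lies in that closure (i.e. whether F accepts ε). A single-symbol fragment has closure size 1 and does not accept ε.
  a | b : |ε-closure| = 1 + 1 + 1 = 3 (the new accept is not ε-reachable since no branch accepts ε)
  ba : |ε-closure| equals the left operand's closure size = 1 (its accept is not ε-reachable, so the closure stops there)
  ba | b : |ε-closure| = 1 + 1 + 1 = 3 (the new accept is not ε-reachable since no branch accepts ε)
  (a | b)b(ba | b) : same as the first factor's closure: |ε-closure| = 3

3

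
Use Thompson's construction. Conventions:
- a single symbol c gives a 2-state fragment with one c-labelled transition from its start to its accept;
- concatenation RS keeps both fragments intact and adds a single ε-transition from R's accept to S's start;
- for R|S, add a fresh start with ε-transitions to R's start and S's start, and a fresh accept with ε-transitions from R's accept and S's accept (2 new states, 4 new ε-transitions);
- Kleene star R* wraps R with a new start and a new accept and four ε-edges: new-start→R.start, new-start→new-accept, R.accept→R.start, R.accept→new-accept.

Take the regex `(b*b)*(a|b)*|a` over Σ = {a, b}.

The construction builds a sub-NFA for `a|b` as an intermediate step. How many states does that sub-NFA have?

Fragment for `a|b`:
Each of the 2 symbol leaves contributes a 2-state fragment.
  a|b — 6 states

6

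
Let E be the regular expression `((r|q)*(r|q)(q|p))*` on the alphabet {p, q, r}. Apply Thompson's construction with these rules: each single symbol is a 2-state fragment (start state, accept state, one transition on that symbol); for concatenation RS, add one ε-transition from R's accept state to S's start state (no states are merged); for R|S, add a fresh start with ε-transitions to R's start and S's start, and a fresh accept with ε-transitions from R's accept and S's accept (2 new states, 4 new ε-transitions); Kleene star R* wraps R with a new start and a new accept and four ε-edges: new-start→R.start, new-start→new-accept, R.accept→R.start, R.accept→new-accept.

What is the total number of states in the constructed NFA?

Recursing over subexpressions:
Each of the 6 symbol leaves contributes a 2-state fragment.
  r|q → 6 states
  (r|q)* → 8 states
  r|q → 6 states
  q|p → 6 states
  (r|q)*(r|q)(q|p) → 20 states
  ((r|q)*(r|q)(q|p))* → 22 states

22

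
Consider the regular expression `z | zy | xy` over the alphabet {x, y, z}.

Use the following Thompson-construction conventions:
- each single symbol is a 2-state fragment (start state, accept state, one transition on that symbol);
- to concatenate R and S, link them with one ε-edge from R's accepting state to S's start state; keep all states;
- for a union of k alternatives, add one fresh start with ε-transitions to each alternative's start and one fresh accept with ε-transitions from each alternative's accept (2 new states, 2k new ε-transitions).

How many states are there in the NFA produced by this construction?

12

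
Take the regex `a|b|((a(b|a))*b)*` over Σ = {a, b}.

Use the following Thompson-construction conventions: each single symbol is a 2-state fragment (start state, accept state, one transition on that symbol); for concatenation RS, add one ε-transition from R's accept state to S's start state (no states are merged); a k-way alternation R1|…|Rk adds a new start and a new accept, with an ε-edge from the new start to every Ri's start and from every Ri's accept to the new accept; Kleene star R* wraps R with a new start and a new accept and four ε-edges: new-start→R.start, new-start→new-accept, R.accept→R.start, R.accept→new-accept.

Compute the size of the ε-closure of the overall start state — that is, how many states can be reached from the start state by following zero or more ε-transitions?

10

Work bottom-up. For each fragment F, track |ε-closure(F.start)| and whether F's accept lies in that closure (i.e. whether F accepts ε). A single-symbol fragment has closure size 1 and does not accept ε.
  b|a → new start ε-reaches every alternative's start; none of them accept ε, so the new accept is not reached: |closure| = 1 + 1 + 1 = 3
  a(b|a) → same as the first factor's closure: |closure| = 1
  (a(b|a))* → new start has ε-edges to the inner start and to the new accept, so |closure| = 2 + 1 = 3
  (a(b|a))*b → |closure| = 3 + 1 = 4 (closure spills across the concat boundary because the left factor accepts ε)
  ((a(b|a))*b)* → the star's fresh start ε-reaches both the body's start and the fresh accept: |closure| = 2 + 4 = 6
  a|b|((a(b|a))*b)* → new start ε-reaches every alternative's start; at least one alternative accepts ε, so the union's new accept is reached too: |closure| = 1 + 1 + 1 + 6 + 1 = 10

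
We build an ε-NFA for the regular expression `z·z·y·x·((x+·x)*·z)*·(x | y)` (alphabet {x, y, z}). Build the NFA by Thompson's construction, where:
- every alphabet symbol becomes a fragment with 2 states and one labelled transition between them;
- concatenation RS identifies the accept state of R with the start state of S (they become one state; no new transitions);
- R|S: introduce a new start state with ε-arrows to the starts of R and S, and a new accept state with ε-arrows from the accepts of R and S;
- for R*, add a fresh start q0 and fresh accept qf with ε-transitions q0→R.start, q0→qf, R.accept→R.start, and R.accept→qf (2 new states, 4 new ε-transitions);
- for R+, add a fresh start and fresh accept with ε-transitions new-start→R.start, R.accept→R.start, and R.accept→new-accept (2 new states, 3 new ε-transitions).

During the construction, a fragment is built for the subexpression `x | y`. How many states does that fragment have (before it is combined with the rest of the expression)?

Fragment for `x | y`:
Each of the 2 symbol leaves contributes a 2-state fragment.
  x | y — 6 states

6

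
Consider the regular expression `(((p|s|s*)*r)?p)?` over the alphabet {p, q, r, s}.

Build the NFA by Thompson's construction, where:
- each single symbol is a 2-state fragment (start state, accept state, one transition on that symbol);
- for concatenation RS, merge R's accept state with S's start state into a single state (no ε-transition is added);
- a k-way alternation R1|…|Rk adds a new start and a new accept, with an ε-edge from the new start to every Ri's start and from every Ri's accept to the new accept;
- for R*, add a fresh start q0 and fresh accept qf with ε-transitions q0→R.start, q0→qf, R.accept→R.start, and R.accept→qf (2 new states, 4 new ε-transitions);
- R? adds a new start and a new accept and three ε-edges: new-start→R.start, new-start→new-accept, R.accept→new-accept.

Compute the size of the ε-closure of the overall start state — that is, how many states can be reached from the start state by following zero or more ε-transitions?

Work bottom-up. For each fragment F, track |ε-closure(F.start)| and whether F's accept lies in that closure (i.e. whether F accepts ε). A single-symbol fragment has closure size 1 and does not accept ε.
  s* : the star's fresh start ε-reaches both the body's start and the fresh accept: C = 2 + 1 = 3
  p|s|s* : new start ε-reaches every alternative's start; at least one alternative accepts ε, so the union's new accept is reached too: C = 1 + 1 + 1 + 3 + 1 = 7
  (p|s|s*)* : new start has ε-edges to the inner start and to the new accept, so C = 2 + 7 = 9
  (p|s|s*)*r : the left operand accepts ε, so the closure extends into the next operand (the shared merged state is already counted); C = 9 + (1−1) = 9
  ((p|s|s*)*r)? : C = 1 (new start) + 9 (body) + 1 (new accept, via ε) = 11
  ((p|s|s*)*r)?p : the left operand accepts ε, so the closure extends into the next operand (the shared merged state is already counted); C = 11 + (1−1) = 11
  (((p|s|s*)*r)?p)? : new start has ε-edges to the inner start and to the new accept, so C = 2 + 11 = 13

13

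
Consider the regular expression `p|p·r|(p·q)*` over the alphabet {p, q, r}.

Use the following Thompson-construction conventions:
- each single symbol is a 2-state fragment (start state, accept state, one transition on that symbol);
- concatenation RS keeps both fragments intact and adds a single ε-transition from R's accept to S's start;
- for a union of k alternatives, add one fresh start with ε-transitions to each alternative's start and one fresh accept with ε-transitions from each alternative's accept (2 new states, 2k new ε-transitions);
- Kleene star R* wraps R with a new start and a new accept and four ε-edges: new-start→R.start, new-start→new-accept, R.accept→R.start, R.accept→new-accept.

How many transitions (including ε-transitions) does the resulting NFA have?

17

Recursing over subexpressions:
Each of the 5 symbol leaves contributes 1 transition (1 symbol, 0 ε).
  p·r — 3 transitions (2 symbol, 1 ε)
  p·q — 3 transitions (2 symbol, 1 ε)
  (p·q)* — 7 transitions (2 symbol, 5 ε)
  p|p·r|(p·q)* — 17 transitions (5 symbol, 12 ε)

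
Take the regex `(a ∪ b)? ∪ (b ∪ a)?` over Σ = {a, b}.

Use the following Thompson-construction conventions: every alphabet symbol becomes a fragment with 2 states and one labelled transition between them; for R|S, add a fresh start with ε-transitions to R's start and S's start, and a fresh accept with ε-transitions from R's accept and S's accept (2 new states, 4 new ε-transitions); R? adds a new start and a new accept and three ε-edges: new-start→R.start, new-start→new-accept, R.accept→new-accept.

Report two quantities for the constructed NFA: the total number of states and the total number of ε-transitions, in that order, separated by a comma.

18, 18

Per subexpression:
Each of the 4 symbol leaves contributes 2 states and 0 ε-transitions.
  a ∪ b — 6 states, 4 ε-transitions
  (a ∪ b)? — 8 states, 7 ε-transitions
  b ∪ a — 6 states, 4 ε-transitions
  (b ∪ a)? — 8 states, 7 ε-transitions
  (a ∪ b)? ∪ (b ∪ a)? — 18 states, 18 ε-transitions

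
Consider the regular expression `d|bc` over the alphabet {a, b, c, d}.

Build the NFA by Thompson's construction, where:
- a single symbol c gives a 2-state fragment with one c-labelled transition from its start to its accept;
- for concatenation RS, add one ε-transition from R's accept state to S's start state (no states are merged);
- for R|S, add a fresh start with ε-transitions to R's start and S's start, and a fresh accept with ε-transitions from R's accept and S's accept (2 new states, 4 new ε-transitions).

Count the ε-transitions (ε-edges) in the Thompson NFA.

5

By structural recursion:
Each of the 3 symbol leaves contributes 0 ε-transitions.
  bc — 1 ε-transition
  d|bc — 5 ε-transitions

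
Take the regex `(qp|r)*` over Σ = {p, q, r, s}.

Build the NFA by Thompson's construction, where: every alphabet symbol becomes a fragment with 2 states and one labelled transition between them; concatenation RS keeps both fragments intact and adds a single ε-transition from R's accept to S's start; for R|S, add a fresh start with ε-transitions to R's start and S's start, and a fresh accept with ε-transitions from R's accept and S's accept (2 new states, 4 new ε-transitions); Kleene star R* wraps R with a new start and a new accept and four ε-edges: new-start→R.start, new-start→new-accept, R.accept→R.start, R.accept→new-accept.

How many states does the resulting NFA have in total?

10

Recursing over subexpressions:
Each of the 3 symbol leaves contributes a 2-state fragment.
  qp = 4 states
  qp|r = 8 states
  (qp|r)* = 10 states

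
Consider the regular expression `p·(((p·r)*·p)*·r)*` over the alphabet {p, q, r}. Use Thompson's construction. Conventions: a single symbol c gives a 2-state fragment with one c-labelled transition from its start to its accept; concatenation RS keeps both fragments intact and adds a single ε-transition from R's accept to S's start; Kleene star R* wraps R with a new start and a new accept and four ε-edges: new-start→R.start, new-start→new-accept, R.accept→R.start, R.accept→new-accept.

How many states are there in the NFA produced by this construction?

16

Recursing over subexpressions:
Each of the 5 symbol leaves contributes a 2-state fragment.
  p·r : 4 states
  (p·r)* : 6 states
  (p·r)*·p : 8 states
  ((p·r)*·p)* : 10 states
  ((p·r)*·p)*·r : 12 states
  (((p·r)*·p)*·r)* : 14 states
  p·(((p·r)*·p)*·r)* : 16 states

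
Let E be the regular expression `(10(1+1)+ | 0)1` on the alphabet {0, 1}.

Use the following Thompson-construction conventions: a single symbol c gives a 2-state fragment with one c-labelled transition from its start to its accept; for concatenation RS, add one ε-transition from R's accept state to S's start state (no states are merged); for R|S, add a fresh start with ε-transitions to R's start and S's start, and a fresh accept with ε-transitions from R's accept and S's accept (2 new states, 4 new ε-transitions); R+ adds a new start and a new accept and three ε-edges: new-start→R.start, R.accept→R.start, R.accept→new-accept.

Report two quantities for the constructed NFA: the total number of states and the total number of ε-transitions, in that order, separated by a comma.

Recursing over subexpressions:
Each of the 6 symbol leaves contributes 2 states and 0 ε-transitions.
  1+ — 4 states, 3 ε-transitions
  1+1 — 6 states, 4 ε-transitions
  (1+1)+ — 8 states, 7 ε-transitions
  10(1+1)+ — 12 states, 9 ε-transitions
  10(1+1)+ | 0 — 16 states, 13 ε-transitions
  (10(1+1)+ | 0)1 — 18 states, 14 ε-transitions

18, 14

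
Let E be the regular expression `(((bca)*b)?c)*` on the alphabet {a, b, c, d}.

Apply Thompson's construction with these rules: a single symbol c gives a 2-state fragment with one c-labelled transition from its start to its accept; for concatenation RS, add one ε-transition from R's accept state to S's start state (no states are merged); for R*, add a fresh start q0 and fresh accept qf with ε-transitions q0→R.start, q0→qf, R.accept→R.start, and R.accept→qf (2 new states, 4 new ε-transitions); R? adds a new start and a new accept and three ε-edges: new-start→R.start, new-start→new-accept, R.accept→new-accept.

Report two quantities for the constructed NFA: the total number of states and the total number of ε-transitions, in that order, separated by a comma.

Building bottom-up:
Each of the 5 symbol leaves contributes 2 states and 0 ε-transitions.
  bca — 6 states, 2 ε-transitions
  (bca)* — 8 states, 6 ε-transitions
  (bca)*b — 10 states, 7 ε-transitions
  ((bca)*b)? — 12 states, 10 ε-transitions
  ((bca)*b)?c — 14 states, 11 ε-transitions
  (((bca)*b)?c)* — 16 states, 15 ε-transitions

16, 15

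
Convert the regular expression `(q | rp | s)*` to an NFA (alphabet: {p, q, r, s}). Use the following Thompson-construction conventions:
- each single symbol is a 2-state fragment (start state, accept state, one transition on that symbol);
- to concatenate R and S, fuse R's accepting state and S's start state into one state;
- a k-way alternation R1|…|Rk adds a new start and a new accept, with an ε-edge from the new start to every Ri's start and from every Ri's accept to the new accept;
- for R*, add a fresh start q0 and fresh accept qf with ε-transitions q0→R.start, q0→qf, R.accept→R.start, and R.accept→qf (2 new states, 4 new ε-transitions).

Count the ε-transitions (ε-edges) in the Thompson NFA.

Per subexpression:
Each of the 4 symbol leaves contributes 0 ε-transitions.
  rp = 0 ε-transitions
  q | rp | s = 6 ε-transitions
  (q | rp | s)* = 10 ε-transitions

10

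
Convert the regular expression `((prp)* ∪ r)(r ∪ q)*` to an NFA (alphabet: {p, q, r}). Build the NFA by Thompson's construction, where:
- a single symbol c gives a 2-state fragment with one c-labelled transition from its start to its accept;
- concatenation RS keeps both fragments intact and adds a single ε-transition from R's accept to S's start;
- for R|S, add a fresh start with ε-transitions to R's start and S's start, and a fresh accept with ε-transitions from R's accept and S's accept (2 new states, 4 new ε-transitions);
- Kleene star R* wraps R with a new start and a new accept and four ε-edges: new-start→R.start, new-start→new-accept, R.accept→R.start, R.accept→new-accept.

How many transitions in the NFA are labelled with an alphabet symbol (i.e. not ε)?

6

Building bottom-up:
Each of the 6 symbol leaves contributes exactly 1 symbol transition.
  prp → 3 symbol transitions
  (prp)* → 3 symbol transitions
  (prp)* ∪ r → 4 symbol transitions
  r ∪ q → 2 symbol transitions
  (r ∪ q)* → 2 symbol transitions
  ((prp)* ∪ r)(r ∪ q)* → 6 symbol transitions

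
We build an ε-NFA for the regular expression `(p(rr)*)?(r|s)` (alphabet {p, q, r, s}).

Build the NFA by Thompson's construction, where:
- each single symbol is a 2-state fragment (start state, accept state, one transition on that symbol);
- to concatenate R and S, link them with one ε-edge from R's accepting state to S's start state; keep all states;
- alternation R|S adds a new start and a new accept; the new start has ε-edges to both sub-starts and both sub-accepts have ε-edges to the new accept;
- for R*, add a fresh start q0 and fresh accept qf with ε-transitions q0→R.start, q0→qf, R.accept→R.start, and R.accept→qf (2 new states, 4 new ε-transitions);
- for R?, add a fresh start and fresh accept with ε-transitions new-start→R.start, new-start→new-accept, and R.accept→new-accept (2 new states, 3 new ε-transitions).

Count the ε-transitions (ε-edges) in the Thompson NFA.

14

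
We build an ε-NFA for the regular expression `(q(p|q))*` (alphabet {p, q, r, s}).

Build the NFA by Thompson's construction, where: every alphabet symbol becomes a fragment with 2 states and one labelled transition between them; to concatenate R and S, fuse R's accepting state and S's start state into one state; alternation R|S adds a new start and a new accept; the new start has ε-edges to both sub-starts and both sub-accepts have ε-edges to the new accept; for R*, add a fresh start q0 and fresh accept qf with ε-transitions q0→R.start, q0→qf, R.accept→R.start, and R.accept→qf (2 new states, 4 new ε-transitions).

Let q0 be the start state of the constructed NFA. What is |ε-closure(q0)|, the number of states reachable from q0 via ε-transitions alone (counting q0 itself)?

Compute the ε-closure size of each fragment's start state recursively; a symbol fragment's start has no outgoing ε-edge, so its closure is just itself (size 1).
  p|q : |ε-closure| = 1 + 1 + 1 = 3 (the new accept is not ε-reachable since no branch accepts ε)
  q(p|q) : |ε-closure| equals the left operand's closure size = 1 (its accept is not ε-reachable, so the closure stops there)
  (q(p|q))* : the star's fresh start ε-reaches both the body's start and the fresh accept: |ε-closure| = 2 + 1 = 3

3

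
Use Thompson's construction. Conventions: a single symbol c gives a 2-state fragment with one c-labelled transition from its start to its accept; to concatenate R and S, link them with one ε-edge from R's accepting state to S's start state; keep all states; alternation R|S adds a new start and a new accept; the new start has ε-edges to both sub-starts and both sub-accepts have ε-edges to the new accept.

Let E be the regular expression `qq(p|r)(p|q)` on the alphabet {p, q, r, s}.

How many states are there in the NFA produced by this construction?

16

By structural recursion:
Each of the 6 symbol leaves contributes a 2-state fragment.
  p|r : 6 states
  p|q : 6 states
  qq(p|r)(p|q) : 16 states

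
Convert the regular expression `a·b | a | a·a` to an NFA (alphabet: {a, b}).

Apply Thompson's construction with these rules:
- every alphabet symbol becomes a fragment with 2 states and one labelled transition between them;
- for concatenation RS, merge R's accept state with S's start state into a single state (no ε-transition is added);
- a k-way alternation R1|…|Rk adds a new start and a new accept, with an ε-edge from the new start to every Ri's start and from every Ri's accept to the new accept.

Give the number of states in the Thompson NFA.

Per subexpression:
Each of the 5 symbol leaves contributes a 2-state fragment.
  a·b → 3 states
  a·a → 3 states
  a·b | a | a·a → 10 states

10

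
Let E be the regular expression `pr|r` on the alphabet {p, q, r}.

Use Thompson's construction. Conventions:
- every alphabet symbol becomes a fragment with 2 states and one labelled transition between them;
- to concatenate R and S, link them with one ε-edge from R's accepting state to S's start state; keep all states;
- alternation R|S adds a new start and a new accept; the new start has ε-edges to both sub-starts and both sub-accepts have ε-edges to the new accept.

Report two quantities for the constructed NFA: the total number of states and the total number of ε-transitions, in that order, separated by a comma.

8, 5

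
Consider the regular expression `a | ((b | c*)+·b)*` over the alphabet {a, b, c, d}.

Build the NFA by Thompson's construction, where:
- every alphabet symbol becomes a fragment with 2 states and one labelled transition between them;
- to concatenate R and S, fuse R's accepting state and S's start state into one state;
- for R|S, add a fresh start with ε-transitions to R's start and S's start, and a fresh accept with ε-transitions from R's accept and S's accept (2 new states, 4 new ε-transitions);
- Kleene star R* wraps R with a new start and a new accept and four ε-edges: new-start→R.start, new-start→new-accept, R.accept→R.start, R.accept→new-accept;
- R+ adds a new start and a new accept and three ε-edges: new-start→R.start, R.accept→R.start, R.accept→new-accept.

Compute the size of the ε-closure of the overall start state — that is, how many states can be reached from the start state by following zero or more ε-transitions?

Compute the ε-closure size of each fragment's start state recursively; a symbol fragment's start has no outgoing ε-edge, so its closure is just itself (size 1).
  c* : C = 1 (new start) + 1 (body) + 1 (new accept) = 3
  b | c* : C = 1 (new start) + (1 + 3) + 1 (new accept, since some branch ε-reaches its own accept) = 6
  (b | c*)+ : new start ε-reaches the body's start; the body's accept is ε-reachable, so the new accept is too: C = 1 + 6 + 1 = 8
  (b | c*)+·b : the left operand accepts ε, so the closure extends into the next operand (the shared merged state is already counted); C = 8 + (1−1) = 8
  ((b | c*)+·b)* : new start has ε-edges to the inner start and to the new accept, so C = 2 + 8 = 10
  a | ((b | c*)+·b)* : C = 1 (new start) + (1 + 10) + 1 (new accept, since some branch ε-reaches its own accept) = 13

13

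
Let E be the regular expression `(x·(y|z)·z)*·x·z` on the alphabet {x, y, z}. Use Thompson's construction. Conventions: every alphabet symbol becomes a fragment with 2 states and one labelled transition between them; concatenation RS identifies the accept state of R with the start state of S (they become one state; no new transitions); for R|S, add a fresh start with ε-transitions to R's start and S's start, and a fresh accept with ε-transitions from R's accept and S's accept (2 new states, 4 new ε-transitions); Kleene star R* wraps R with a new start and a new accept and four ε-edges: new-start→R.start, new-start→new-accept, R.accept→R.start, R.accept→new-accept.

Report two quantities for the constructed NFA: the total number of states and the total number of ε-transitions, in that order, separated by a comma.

12, 8

Per subexpression:
Each of the 6 symbol leaves contributes 2 states and 0 ε-transitions.
  y|z — 6 states, 4 ε-transitions
  x·(y|z)·z — 8 states, 4 ε-transitions
  (x·(y|z)·z)* — 10 states, 8 ε-transitions
  (x·(y|z)·z)*·x·z — 12 states, 8 ε-transitions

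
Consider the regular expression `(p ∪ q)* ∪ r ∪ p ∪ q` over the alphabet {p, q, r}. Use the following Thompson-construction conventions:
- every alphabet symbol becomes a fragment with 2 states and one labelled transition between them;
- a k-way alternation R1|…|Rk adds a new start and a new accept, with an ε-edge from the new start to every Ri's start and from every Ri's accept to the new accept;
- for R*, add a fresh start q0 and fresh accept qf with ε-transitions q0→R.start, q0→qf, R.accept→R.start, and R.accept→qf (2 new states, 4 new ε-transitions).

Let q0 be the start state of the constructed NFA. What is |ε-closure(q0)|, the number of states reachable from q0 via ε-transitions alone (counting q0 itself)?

10

Compute the ε-closure size of each fragment's start state recursively; a symbol fragment's start has no outgoing ε-edge, so its closure is just itself (size 1).
  p ∪ q : |ε-closure| = 1 + 1 + 1 = 3 (the new accept is not ε-reachable since no branch accepts ε)
  (p ∪ q)* : new start has ε-edges to the inner start and to the new accept, so |ε-closure| = 2 + 3 = 5
  (p ∪ q)* ∪ r ∪ p ∪ q : new start ε-reaches every alternative's start; at least one alternative accepts ε, so the union's new accept is reached too: |ε-closure| = 1 + 5 + 1 + 1 + 1 + 1 = 10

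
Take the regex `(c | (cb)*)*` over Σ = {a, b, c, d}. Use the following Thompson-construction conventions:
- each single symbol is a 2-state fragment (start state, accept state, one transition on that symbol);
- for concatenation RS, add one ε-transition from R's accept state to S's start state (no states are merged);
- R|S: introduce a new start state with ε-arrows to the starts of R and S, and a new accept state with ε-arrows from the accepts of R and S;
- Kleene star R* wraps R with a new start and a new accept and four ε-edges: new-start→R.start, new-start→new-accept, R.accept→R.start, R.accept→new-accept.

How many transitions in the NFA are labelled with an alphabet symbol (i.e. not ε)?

Per subexpression:
Each of the 3 symbol leaves contributes exactly 1 symbol transition.
  cb → 2 symbol transitions
  (cb)* → 2 symbol transitions
  c | (cb)* → 3 symbol transitions
  (c | (cb)*)* → 3 symbol transitions

3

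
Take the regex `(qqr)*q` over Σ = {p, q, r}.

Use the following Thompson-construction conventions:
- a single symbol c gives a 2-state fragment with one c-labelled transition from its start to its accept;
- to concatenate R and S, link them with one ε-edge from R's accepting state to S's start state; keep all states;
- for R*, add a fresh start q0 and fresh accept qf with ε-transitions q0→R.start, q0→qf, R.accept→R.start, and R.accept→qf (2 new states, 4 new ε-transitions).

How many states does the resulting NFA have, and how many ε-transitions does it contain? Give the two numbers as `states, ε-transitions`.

10, 7

Bottom-up over the parse tree:
Each of the 4 symbol leaves contributes 2 states and 0 ε-transitions.
  qqr — 6 states, 2 ε-transitions
  (qqr)* — 8 states, 6 ε-transitions
  (qqr)*q — 10 states, 7 ε-transitions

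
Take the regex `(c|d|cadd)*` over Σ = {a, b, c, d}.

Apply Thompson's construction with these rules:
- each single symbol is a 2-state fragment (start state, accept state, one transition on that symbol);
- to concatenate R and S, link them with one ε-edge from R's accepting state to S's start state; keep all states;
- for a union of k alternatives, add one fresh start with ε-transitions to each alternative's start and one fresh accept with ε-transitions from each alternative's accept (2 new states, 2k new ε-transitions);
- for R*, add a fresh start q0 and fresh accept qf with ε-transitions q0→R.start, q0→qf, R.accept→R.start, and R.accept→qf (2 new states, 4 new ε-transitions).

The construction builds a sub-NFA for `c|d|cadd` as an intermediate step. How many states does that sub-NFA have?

14

Fragment for `c|d|cadd`:
Each of the 6 symbol leaves contributes a 2-state fragment.
  cadd = 8 states
  c|d|cadd = 14 states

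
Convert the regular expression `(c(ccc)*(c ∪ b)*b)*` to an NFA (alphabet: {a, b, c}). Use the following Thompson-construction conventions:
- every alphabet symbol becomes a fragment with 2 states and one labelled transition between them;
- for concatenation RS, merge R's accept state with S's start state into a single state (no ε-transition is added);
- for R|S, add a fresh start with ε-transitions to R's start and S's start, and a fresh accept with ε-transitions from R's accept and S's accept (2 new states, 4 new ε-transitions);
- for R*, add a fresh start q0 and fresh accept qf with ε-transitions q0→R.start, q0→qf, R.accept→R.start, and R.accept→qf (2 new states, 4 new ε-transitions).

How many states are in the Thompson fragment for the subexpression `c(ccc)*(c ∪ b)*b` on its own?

15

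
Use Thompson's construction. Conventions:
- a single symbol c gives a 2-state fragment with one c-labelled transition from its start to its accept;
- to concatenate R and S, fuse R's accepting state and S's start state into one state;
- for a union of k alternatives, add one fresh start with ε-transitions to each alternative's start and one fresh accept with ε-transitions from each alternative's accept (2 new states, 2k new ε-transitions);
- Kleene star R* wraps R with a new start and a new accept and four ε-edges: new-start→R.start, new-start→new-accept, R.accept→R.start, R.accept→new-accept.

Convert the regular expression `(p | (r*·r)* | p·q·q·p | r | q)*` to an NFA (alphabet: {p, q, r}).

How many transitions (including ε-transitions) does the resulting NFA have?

31

Recursing over subexpressions:
Each of the 9 symbol leaves contributes 1 transition (1 symbol, 0 ε).
  r* = 5 transitions (1 symbol, 4 ε)
  r*·r = 6 transitions (2 symbol, 4 ε)
  (r*·r)* = 10 transitions (2 symbol, 8 ε)
  p·q·q·p = 4 transitions (4 symbol, 0 ε)
  p | (r*·r)* | p·q·q·p | r | q = 27 transitions (9 symbol, 18 ε)
  (p | (r*·r)* | p·q·q·p | r | q)* = 31 transitions (9 symbol, 22 ε)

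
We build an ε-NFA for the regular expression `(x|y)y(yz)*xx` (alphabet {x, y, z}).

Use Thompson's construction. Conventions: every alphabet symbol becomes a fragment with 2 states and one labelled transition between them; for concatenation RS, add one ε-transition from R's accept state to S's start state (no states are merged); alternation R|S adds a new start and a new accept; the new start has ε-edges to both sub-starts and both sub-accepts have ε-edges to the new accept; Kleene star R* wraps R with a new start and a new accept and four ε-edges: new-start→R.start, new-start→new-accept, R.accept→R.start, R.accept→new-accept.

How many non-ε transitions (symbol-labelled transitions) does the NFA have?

By structural recursion:
Each of the 7 symbol leaves contributes exactly 1 symbol transition.
  x|y → 2 symbol transitions
  yz → 2 symbol transitions
  (yz)* → 2 symbol transitions
  (x|y)y(yz)*xx → 7 symbol transitions

7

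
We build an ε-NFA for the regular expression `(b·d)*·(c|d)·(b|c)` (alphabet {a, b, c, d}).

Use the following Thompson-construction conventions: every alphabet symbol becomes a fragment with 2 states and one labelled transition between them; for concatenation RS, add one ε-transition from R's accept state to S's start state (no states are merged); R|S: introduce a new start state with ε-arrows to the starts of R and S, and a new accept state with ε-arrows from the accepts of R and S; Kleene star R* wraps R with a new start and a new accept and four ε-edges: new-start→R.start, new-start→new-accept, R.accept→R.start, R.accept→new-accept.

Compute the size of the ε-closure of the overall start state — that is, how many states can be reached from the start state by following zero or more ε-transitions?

Compute the ε-closure size of each fragment's start state recursively; a symbol fragment's start has no outgoing ε-edge, so its closure is just itself (size 1).
  b·d → C equals the left operand's closure size = 1 (its accept is not ε-reachable, so the closure stops there)
  (b·d)* → new start has ε-edges to the inner start and to the new accept, so C = 2 + 1 = 3
  c|d → new start ε-reaches every alternative's start; none of them accept ε, so the new accept is not reached: C = 1 + 1 + 1 = 3
  b|c → C = 1 + 1 + 1 = 3 (the new accept is not ε-reachable since no branch accepts ε)
  (b·d)*·(c|d)·(b|c) → the left operand accepts ε, so the closure extends into the next operand (via the concat ε-link); C = 3 + 3 = 6

6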